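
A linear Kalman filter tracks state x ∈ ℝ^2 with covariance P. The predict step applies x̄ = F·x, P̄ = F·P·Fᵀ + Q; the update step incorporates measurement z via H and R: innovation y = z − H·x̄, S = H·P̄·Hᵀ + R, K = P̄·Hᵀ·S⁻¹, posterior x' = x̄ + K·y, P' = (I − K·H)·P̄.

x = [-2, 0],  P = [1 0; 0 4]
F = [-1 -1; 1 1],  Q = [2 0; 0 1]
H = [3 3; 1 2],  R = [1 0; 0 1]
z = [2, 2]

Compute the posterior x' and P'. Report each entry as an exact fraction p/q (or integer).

x̄ = F·x = [2, -2]
P̄ = F·P·Fᵀ + Q = [7 -5; -5 6]
y = z − H·x̄ = [2, 4]
S = H·P̄·Hᵀ + R = [28 12; 12 12]
K = P̄·Hᵀ·S⁻¹ = [9/16 -13/16; -1/4 5/6]
x' = x̄ + K·y = [-1/8, 5/6]
P' = (I − K·H)·P̄ = [19/16 -1; -1 11/12]

x' = [-1/8, 5/6]
P' = [19/16 -1; -1 11/12]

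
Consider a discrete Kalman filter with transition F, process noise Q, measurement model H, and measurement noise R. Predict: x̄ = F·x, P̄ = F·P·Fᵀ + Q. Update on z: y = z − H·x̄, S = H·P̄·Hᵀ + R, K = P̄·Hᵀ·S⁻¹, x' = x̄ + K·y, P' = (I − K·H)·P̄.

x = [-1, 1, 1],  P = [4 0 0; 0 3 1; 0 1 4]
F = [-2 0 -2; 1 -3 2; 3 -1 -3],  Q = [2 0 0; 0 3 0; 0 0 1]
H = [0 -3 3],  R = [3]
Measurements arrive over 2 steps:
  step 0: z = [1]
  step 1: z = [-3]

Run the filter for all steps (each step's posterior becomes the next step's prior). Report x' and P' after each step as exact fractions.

step 0: x' = [320/337, -1218/337, -1111/337], P' = [10258/337 -4026/337 -4006/337; -4026/337 9338/337 9304/337; -4006/337 9304/337 9382/337]
step 1: x' = [2203234/528679, 322152/528679, -202431/528679], P' = [73504862/528679 -8196660/528679 -8189020/528679; -8196660/528679 6583210/528679 6649753/528679; -8189020/528679 6649753/528679 6892410/528679]

step 0: x̄ = F·x = [0, -2, -7]
step 0: P̄ = F·P·Fᵀ + Q = [34 -18 2; -18 38 4; 2 4 82]
step 0: y = z − H·x̄ = [16]
step 0: S = H·P̄·Hᵀ + R = [1011]
step 0: K = P̄·Hᵀ·S⁻¹ = [20/337; -34/337; 78/337]
step 0: x' = x̄ + K·y = [320/337, -1218/337, -1111/337]
step 0: P' = (I − K·H)·P̄ = [10258/337 -4026/337 -4006/337; -4026/337 9338/337 9304/337; -4006/337 9304/337 9382/337]
step 1: x̄ = F·x = [1582/337, 1752/337, 5511/337]
step 1: P̄ = F·P·Fᵀ + Q = [47186/337 -2340/337 5300/337; -2340/337 29323/337 95866/337; 5300/337 95866/337 338523/337]
step 1: y = z − H·x̄ = [-12288/337]
step 1: S = H·P̄·Hᵀ + R = [1586037/337]
step 1: K = P̄·Hᵀ·S⁻¹ = [7640/528679; 66543/528679; 242657/528679]
step 1: x' = x̄ + K·y = [2203234/528679, 322152/528679, -202431/528679]
step 1: P' = (I − K·H)·P̄ = [73504862/528679 -8196660/528679 -8189020/528679; -8196660/528679 6583210/528679 6649753/528679; -8189020/528679 6649753/528679 6892410/528679]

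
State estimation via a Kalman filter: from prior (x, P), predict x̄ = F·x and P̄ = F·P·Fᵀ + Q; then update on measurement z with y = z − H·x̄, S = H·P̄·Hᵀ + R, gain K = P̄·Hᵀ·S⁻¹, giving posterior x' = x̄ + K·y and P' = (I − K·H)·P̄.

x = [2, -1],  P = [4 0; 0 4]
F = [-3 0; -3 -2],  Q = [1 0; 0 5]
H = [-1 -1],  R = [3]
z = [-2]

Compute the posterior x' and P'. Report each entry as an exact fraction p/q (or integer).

x' = [-138/169, 440/169]
P' = [924/169 -705/169; -705/169 984/169]

x̄ = F·x = [-6, -4]
P̄ = F·P·Fᵀ + Q = [37 36; 36 57]
y = z − H·x̄ = [-12]
S = H·P̄·Hᵀ + R = [169]
K = P̄·Hᵀ·S⁻¹ = [-73/169; -93/169]
x' = x̄ + K·y = [-138/169, 440/169]
P' = (I − K·H)·P̄ = [924/169 -705/169; -705/169 984/169]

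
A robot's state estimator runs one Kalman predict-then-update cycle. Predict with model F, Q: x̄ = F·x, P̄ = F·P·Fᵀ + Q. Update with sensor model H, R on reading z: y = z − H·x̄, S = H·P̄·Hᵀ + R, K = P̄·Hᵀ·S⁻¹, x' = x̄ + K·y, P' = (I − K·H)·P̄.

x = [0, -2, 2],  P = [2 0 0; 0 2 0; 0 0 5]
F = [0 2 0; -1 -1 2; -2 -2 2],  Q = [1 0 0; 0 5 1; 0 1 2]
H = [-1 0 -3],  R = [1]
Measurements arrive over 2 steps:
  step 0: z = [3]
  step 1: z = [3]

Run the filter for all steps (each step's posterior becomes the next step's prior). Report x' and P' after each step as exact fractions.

step 0: x' = [-871/304, -85/304, -3/152], P' = [2511/304 29/304 -421/152; 29/304 1927/304 9/152; -421/152 9/152 79/76]
step 1: x' = [105641/99918, -6755/4758, -22343/16653], P' = [1125581/49959 -4577/2379 -125488/16653; -4577/2379 3819/793 565/793; -125488/16653 565/793 14606/5551]

step 0: x̄ = F·x = [-4, 6, 8]
step 0: P̄ = F·P·Fᵀ + Q = [9 -4 -8; -4 29 29; -8 29 38]
step 0: y = z − H·x̄ = [23]
step 0: S = H·P̄·Hᵀ + R = [304]
step 0: K = P̄·Hᵀ·S⁻¹ = [15/304; -83/304; -53/152]
step 0: x' = x̄ + K·y = [-871/304, -85/304, -3/152]
step 0: P' = (I − K·H)·P̄ = [2511/304 29/304 -421/152; 29/304 1927/304 9/152; -421/152 9/152 79/76]
step 1: x̄ = F·x = [-85/152, 59/19, 25/4]
step 1: P̄ = F·P·Fᵀ + Q = [2003/76 -240/19 -51/2; -240/19 661/19 51; -51/2 51 87]
step 1: y = z − H·x̄ = [3221/152]
step 1: S = H·P̄·Hᵀ + R = [49959/76]
step 1: K = P̄·Hᵀ·S⁻¹ = [3811/49959; -508/2379; -5966/16653]
step 1: x' = x̄ + K·y = [105641/99918, -6755/4758, -22343/16653]
step 1: P' = (I − K·H)·P̄ = [1125581/49959 -4577/2379 -125488/16653; -4577/2379 3819/793 565/793; -125488/16653 565/793 14606/5551]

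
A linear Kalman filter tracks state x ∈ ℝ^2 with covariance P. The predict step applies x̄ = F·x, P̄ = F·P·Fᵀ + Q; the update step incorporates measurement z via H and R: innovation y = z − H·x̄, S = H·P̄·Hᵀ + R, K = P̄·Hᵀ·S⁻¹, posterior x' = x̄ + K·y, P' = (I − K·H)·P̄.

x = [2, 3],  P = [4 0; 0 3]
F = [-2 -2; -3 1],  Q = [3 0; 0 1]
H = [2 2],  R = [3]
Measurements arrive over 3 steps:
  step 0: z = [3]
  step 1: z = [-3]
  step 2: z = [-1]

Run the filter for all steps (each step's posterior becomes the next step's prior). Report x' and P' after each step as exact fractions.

step 0: x̄ = F·x = [-10, -3]
step 0: P̄ = F·P·Fᵀ + Q = [31 18; 18 40]
step 0: y = z − H·x̄ = [29]
step 0: S = H·P̄·Hᵀ + R = [431]
step 0: K = P̄·Hᵀ·S⁻¹ = [98/431; 116/431]
step 0: x' = x̄ + K·y = [-1468/431, 2071/431]
step 0: P' = (I − K·H)·P̄ = [3757/431 -3610/431; -3610/431 3784/431]
step 1: x̄ = F·x = [-1206/431, 6475/431]
step 1: P̄ = F·P·Fᵀ + Q = [2577/431 534/431; 534/431 59688/431]
step 1: y = z − H·x̄ = [-11831/431]
step 1: S = H·P̄·Hᵀ + R = [254625/431]
step 1: K = P̄·Hᵀ·S⁻¹ = [2074/84875; 40148/84875]
step 1: x' = x̄ + K·y = [-294424/84875, 173027/84875]
step 1: P' = (I − K·H)·P̄ = [477537/84875 -474426/84875; -474426/84875 534648/84875]
step 2: x̄ = F·x = [242794/84875, 1056299/84875]
step 2: P̄ = F·P·Fᵀ + Q = [507957/84875 -101778/84875; -101778/84875 7763912/84875]
step 2: y = z − H·x̄ = [-2683061/84875]
step 2: S = H·P̄·Hᵀ + R = [32527877/84875]
step 2: K = P̄·Hᵀ·S⁻¹ = [812358/32527877; 15324268/32527877]
step 2: x' = x̄ + K·y = [67369276/32527877, -79608623/32527877]
step 2: P' = (I − K·H)·P̄ = [186896463/32527877 -185677926/32527877; -185677926/32527877 208664328/32527877]

step 0: x' = [-1468/431, 2071/431], P' = [3757/431 -3610/431; -3610/431 3784/431]
step 1: x' = [-294424/84875, 173027/84875], P' = [477537/84875 -474426/84875; -474426/84875 534648/84875]
step 2: x' = [67369276/32527877, -79608623/32527877], P' = [186896463/32527877 -185677926/32527877; -185677926/32527877 208664328/32527877]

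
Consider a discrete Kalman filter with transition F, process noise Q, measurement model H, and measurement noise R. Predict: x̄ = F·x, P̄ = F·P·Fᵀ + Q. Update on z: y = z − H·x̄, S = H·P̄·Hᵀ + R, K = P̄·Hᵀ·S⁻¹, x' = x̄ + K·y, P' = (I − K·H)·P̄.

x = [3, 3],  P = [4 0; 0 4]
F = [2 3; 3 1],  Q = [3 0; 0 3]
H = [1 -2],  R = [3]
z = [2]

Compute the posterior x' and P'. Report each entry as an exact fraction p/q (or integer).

x' = [1103/86, 241/43]
P' = [4441/86 1123/43; 1123/43 599/43]

x̄ = F·x = [15, 12]
P̄ = F·P·Fᵀ + Q = [55 36; 36 43]
y = z − H·x̄ = [11]
S = H·P̄·Hᵀ + R = [86]
K = P̄·Hᵀ·S⁻¹ = [-17/86; -25/43]
x' = x̄ + K·y = [1103/86, 241/43]
P' = (I − K·H)·P̄ = [4441/86 1123/43; 1123/43 599/43]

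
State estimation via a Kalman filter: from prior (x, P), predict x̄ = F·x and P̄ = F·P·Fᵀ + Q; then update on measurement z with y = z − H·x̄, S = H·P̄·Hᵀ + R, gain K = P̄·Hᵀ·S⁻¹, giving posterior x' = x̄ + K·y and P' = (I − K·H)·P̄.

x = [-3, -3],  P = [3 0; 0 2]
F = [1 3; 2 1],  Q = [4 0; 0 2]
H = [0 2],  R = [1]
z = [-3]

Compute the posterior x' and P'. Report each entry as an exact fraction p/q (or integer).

x̄ = F·x = [-12, -9]
P̄ = F·P·Fᵀ + Q = [25 12; 12 16]
y = z − H·x̄ = [15]
S = H·P̄·Hᵀ + R = [65]
K = P̄·Hᵀ·S⁻¹ = [24/65; 32/65]
x' = x̄ + K·y = [-84/13, -21/13]
P' = (I − K·H)·P̄ = [1049/65 12/65; 12/65 16/65]

x' = [-84/13, -21/13]
P' = [1049/65 12/65; 12/65 16/65]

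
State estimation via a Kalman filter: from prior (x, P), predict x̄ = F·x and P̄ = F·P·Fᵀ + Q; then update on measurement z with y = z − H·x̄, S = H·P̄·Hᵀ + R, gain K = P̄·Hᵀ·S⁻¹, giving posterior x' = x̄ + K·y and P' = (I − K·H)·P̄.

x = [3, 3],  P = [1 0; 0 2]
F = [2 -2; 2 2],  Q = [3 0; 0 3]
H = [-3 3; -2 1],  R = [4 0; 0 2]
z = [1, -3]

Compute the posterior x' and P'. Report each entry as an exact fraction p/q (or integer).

x̄ = F·x = [0, 12]
P̄ = F·P·Fᵀ + Q = [15 -4; -4 15]
y = z − H·x̄ = [-35, -15]
S = H·P̄·Hᵀ + R = [346 171; 171 93]
K = P̄·Hᵀ·S⁻¹ = [171/979 -2017/2937; 456/979 -1789/2937]
x' = x̄ + K·y = [4100/979, 4733/979]
P' = (I − K·H)·P̄ = [4718/2937 5402/2937; 5402/2937 7226/2937]

x' = [4100/979, 4733/979]
P' = [4718/2937 5402/2937; 5402/2937 7226/2937]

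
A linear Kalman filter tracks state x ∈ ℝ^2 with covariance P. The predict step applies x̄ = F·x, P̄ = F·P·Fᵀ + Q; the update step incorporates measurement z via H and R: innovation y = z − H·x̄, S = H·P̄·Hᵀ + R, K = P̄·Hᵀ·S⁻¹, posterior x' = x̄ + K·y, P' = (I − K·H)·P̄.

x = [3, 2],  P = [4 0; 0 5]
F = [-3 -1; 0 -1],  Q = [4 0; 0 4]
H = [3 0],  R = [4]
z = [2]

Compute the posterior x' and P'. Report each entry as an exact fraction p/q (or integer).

x̄ = F·x = [-11, -2]
P̄ = F·P·Fᵀ + Q = [45 5; 5 9]
y = z − H·x̄ = [35]
S = H·P̄·Hᵀ + R = [409]
K = P̄·Hᵀ·S⁻¹ = [135/409; 15/409]
x' = x̄ + K·y = [226/409, -293/409]
P' = (I − K·H)·P̄ = [180/409 20/409; 20/409 3456/409]

x' = [226/409, -293/409]
P' = [180/409 20/409; 20/409 3456/409]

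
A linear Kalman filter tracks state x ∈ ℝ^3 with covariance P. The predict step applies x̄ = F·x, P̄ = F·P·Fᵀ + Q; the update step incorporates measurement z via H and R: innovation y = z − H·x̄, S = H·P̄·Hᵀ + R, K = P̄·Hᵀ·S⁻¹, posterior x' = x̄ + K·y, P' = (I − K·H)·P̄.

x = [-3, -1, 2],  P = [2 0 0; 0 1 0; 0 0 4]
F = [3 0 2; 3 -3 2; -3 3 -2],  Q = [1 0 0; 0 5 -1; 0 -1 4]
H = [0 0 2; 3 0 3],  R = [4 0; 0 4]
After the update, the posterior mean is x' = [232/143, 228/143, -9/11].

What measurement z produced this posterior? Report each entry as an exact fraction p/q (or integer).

x̄ = F·x = [-5, -2, 2]
P̄ = F·P·Fᵀ + Q = [35 34 -34; 34 48 -44; -34 -44 47]
S = H·P̄·Hᵀ + R = [192 78; 78 130]
K = P̄·Hᵀ·S⁻¹ = [-349/726 490/1573; -175/363 92/1573; 353/726 1/121]
x' − x̄ = [947/143, 514/143, -31/11] = K·y
y = (KᵀK)⁻¹·Kᵀ·(x' − x̄) = [-6, 12]
z = y + H·x̄ = [-6, 12] + [4, -9] = [-2, 3]

z = [-2, 3]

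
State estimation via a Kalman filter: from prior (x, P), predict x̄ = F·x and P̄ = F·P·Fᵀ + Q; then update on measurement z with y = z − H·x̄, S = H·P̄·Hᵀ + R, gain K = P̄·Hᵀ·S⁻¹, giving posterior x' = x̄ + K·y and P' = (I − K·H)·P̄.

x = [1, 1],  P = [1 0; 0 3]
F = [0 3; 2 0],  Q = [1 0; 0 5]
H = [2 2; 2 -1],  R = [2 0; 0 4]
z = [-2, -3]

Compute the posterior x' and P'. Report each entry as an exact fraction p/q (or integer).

x' = [-6521/4957, 1985/4957]
P' = [2380/4957 -1512/4957; -1512/4957 3060/4957]

x̄ = F·x = [3, 2]
P̄ = F·P·Fᵀ + Q = [28 0; 0 9]
y = z − H·x̄ = [-12, -7]
S = H·P̄·Hᵀ + R = [150 94; 94 125]
K = P̄·Hᵀ·S⁻¹ = [868/4957 1568/4957; 1548/4957 -1521/4957]
x' = x̄ + K·y = [-6521/4957, 1985/4957]
P' = (I − K·H)·P̄ = [2380/4957 -1512/4957; -1512/4957 3060/4957]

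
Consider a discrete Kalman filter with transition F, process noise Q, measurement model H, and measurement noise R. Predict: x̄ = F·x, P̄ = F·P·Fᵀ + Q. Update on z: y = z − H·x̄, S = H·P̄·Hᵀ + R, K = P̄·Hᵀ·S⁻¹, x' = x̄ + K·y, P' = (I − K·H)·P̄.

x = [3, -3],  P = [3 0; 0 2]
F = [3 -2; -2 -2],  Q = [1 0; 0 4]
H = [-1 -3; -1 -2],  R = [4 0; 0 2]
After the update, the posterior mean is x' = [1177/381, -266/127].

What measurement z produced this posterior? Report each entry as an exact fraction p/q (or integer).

x̄ = F·x = [15, 0]
P̄ = F·P·Fᵀ + Q = [36 -10; -10 24]
S = H·P̄·Hᵀ + R = [196 130; 130 94]
K = P̄·Hᵀ·S⁻¹ = [379/381 -589/381; -74/127 51/127]
x' − x̄ = [-4538/381, -266/127] = K·y
y = (KᵀK)⁻¹·Kᵀ·(x' − x̄) = [16, 18]
z = y + H·x̄ = [16, 18] + [-15, -15] = [1, 3]

z = [1, 3]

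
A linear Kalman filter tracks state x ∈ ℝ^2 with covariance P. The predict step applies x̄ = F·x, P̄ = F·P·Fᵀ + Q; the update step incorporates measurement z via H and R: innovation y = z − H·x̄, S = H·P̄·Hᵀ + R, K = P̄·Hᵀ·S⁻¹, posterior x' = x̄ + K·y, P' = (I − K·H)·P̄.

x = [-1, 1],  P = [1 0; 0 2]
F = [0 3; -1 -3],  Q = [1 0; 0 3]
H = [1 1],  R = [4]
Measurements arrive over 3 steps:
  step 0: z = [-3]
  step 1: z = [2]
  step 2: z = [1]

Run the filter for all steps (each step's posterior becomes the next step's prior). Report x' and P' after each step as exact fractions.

step 0: x' = [23/9, -34/9], P' = [170/9 -166/9; -166/9 182/9]
step 1: x' = [-433/242, 753/242], P' = [15725/242 -13697/242; -13697/242 12493/242]
step 2: x' = [132238/17661, -16259/2523], P' = [1163665/17661 -142619/2523; -142619/2523 128539/2523]

step 0: x̄ = F·x = [3, -2]
step 0: P̄ = F·P·Fᵀ + Q = [19 -18; -18 22]
step 0: y = z − H·x̄ = [-4]
step 0: S = H·P̄·Hᵀ + R = [9]
step 0: K = P̄·Hᵀ·S⁻¹ = [1/9; 4/9]
step 0: x' = x̄ + K·y = [23/9, -34/9]
step 0: P' = (I − K·H)·P̄ = [170/9 -166/9; -166/9 182/9]
step 1: x̄ = F·x = [-34/3, 79/9]
step 1: P̄ = F·P·Fᵀ + Q = [183 -380/3; -380/3 839/9]
step 1: y = z − H·x̄ = [41/9]
step 1: S = H·P̄·Hᵀ + R = [242/9]
step 1: K = P̄·Hᵀ·S⁻¹ = [507/242; -301/242]
step 1: x' = x̄ + K·y = [-433/242, 753/242]
step 1: P' = (I − K·H)·P̄ = [15725/242 -13697/242; -13697/242 12493/242]
step 2: x̄ = F·x = [2259/242, -83/11]
step 2: P̄ = F·P·Fᵀ + Q = [112679/242 -3243/11; -3243/11 193]
step 2: y = z − H·x̄ = [-191/242]
step 2: S = H·P̄·Hᵀ + R = [17661/242]
step 2: K = P̄·Hᵀ·S⁻¹ = [41333/17661; -3520/2523]
step 2: x' = x̄ + K·y = [132238/17661, -16259/2523]
step 2: P' = (I − K·H)·P̄ = [1163665/17661 -142619/2523; -142619/2523 128539/2523]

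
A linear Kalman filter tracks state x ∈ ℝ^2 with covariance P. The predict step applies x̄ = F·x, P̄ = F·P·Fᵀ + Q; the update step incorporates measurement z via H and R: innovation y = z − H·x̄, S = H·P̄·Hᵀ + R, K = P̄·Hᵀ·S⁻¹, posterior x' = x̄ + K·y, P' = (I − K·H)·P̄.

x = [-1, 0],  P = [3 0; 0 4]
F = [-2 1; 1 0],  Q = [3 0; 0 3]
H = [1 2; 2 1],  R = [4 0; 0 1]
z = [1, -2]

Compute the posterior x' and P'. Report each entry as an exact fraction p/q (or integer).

x' = [-431/319, 269/319]
P' = [700/957 -268/319; -268/319 450/319]

x̄ = F·x = [2, -1]
P̄ = F·P·Fᵀ + Q = [19 -6; -6 6]
y = z − H·x̄ = [1, -5]
S = H·P̄·Hᵀ + R = [23 20; 20 59]
K = P̄·Hᵀ·S⁻¹ = [-227/957 596/957; 158/319 -86/319]
x' = x̄ + K·y = [-431/319, 269/319]
P' = (I − K·H)·P̄ = [700/957 -268/319; -268/319 450/319]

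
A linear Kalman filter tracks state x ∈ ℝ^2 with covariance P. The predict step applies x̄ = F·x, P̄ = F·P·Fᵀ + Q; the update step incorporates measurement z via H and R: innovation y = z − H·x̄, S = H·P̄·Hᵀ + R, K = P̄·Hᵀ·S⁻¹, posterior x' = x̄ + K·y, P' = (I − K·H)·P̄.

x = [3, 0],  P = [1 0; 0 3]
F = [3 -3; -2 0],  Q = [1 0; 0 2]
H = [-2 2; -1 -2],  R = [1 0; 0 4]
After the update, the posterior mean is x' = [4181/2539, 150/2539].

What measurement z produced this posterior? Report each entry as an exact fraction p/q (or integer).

z = [-3, -3]

x̄ = F·x = [9, -6]
P̄ = F·P·Fᵀ + Q = [37 -6; -6 6]
S = H·P̄·Hᵀ + R = [221 38; 38 41]
K = P̄·Hᵀ·S⁻¹ = [-2576/7617 -2257/7617; 404/2539 -746/2539]
x' − x̄ = [-18670/2539, 15384/2539] = K·y
y = (KᵀK)⁻¹·Kᵀ·(x' − x̄) = [27, -6]
z = y + H·x̄ = [27, -6] + [-30, 3] = [-3, -3]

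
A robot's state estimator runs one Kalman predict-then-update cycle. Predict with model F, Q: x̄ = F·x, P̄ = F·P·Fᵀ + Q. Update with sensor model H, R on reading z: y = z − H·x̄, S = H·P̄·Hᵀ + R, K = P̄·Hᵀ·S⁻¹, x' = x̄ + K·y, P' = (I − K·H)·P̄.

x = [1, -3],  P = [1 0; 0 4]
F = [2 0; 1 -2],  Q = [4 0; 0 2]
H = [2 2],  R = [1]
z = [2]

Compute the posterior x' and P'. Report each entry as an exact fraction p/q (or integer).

x' = [-14/25, 203/125]
P' = [24/5 -118/25; -118/25 611/125]

x̄ = F·x = [2, 7]
P̄ = F·P·Fᵀ + Q = [8 2; 2 19]
y = z − H·x̄ = [-16]
S = H·P̄·Hᵀ + R = [125]
K = P̄·Hᵀ·S⁻¹ = [4/25; 42/125]
x' = x̄ + K·y = [-14/25, 203/125]
P' = (I − K·H)·P̄ = [24/5 -118/25; -118/25 611/125]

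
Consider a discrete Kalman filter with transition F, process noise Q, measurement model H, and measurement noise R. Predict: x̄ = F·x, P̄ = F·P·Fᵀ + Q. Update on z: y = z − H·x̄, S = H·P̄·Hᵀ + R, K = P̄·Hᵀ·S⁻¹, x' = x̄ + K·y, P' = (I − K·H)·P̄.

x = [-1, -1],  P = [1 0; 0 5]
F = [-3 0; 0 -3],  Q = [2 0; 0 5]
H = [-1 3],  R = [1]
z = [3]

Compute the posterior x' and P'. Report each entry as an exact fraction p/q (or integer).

x' = [43/14, 156/77]
P' = [451/42 25/7; 25/7 100/77]

x̄ = F·x = [3, 3]
P̄ = F·P·Fᵀ + Q = [11 0; 0 50]
y = z − H·x̄ = [-3]
S = H·P̄·Hᵀ + R = [462]
K = P̄·Hᵀ·S⁻¹ = [-1/42; 25/77]
x' = x̄ + K·y = [43/14, 156/77]
P' = (I − K·H)·P̄ = [451/42 25/7; 25/7 100/77]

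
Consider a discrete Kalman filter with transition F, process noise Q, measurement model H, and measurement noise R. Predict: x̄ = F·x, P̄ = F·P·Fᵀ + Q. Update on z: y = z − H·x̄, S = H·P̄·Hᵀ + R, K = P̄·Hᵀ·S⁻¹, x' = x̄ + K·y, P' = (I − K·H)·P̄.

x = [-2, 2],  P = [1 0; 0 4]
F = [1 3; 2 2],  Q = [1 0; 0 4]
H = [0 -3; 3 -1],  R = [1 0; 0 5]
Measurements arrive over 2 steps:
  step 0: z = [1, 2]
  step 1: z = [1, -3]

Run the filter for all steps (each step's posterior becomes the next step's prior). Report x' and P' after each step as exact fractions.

step 0: x' = [14530/20411, -7272/20411], P' = [11046/20411 838/20411; 838/20411 2244/20411]
step 1: x' = [-32085739/31610900, -2499158/7902725], P' = [14334933/31610900 281926/7902725; 281926/7902725 864188/7902725]

step 0: x̄ = F·x = [4, 0]
step 0: P̄ = F·P·Fᵀ + Q = [38 26; 26 24]
step 0: y = z − H·x̄ = [1, -10]
step 0: S = H·P̄·Hᵀ + R = [217 -162; -162 215]
step 0: K = P̄·Hᵀ·S⁻¹ = [-2514/20411 6460/20411; -6732/20411 54/20411]
step 0: x' = x̄ + K·y = [14530/20411, -7272/20411]
step 0: P' = (I − K·H)·P̄ = [11046/20411 838/20411; 838/20411 2244/20411]
step 1: x̄ = F·x = [-7286/20411, 14516/20411]
step 1: P̄ = F·P·Fᵀ + Q = [56681/20411 42260/20411; 42260/20411 141508/20411]
step 1: y = z − H·x̄ = [63959/20411, -24859/20411]
step 1: S = H·P̄·Hᵀ + R = [1293983/20411 44184/20411; 44184/20411 500132/20411]
step 1: K = P̄·Hᵀ·S⁻¹ = [-845778/7902725 8375419/31610900; -2592564/7902725 -3682/7902725]
step 1: x' = x̄ + K·y = [-32085739/31610900, -2499158/7902725]
step 1: P' = (I − K·H)·P̄ = [14334933/31610900 281926/7902725; 281926/7902725 864188/7902725]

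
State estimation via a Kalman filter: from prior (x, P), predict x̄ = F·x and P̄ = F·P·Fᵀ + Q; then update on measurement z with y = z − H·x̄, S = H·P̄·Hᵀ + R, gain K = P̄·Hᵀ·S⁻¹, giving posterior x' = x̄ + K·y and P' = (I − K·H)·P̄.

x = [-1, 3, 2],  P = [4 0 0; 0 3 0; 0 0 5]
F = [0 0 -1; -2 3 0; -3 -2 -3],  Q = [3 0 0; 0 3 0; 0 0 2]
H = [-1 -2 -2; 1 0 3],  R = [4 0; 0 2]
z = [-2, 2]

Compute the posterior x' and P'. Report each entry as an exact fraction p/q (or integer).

x' = [-44828/178499, 123825/178499, 119806/178499]
P' = [902908/178499 -157652/178499 -294256/178499; -157652/178499 239674/178499 12988/178499; -294256/178499 12988/178499 135210/178499]

x̄ = F·x = [-2, 11, -9]
P̄ = F·P·Fᵀ + Q = [8 0 15; 0 46 6; 15 6 95]
y = z − H·x̄ = [0, 31]
S = H·P̄·Hᵀ + R = [684 -689; -689 955]
K = P̄·Hᵀ·S⁻¹ = [227/178499 10070/178499; -86918/178499 -59344/178499; -535/178499 55687/178499]
x' = x̄ + K·y = [-44828/178499, 123825/178499, 119806/178499]
P' = (I − K·H)·P̄ = [902908/178499 -157652/178499 -294256/178499; -157652/178499 239674/178499 12988/178499; -294256/178499 12988/178499 135210/178499]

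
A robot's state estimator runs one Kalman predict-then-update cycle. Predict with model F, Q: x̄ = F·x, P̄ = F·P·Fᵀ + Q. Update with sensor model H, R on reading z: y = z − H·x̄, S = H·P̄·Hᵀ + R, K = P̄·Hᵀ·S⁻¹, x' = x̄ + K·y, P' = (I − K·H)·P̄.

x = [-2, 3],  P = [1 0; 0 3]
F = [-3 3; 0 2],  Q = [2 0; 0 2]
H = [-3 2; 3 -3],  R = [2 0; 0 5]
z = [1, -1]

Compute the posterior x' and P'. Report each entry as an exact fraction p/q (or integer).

x̄ = F·x = [15, 6]
P̄ = F·P·Fᵀ + Q = [38 18; 18 14]
y = z − H·x̄ = [34, -28]
S = H·P̄·Hᵀ + R = [184 -156; -156 149]
K = P̄·Hᵀ·S⁻¹ = [-1131/1540 -141/385; -13/20 -3/5]
x' = x̄ + K·y = [219/770, 7/10]
P' = (I − K·H)·P̄ = [2071/770 33/10; 33/10 43/10]

x' = [219/770, 7/10]
P' = [2071/770 33/10; 33/10 43/10]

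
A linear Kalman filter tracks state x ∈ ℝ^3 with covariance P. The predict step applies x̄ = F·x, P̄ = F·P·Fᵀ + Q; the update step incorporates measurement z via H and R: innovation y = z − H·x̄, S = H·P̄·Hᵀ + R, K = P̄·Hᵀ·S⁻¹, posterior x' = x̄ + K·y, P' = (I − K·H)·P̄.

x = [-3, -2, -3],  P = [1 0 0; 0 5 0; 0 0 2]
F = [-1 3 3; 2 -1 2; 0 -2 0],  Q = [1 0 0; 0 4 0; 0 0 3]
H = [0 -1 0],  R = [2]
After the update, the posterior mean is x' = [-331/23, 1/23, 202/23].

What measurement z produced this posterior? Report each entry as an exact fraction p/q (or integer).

x̄ = F·x = [-12, -10, 4]
P̄ = F·P·Fᵀ + Q = [65 -5 -30; -5 21 10; -30 10 23]
S = H·P̄·Hᵀ + R = [23]
K = P̄·Hᵀ·S⁻¹ = [5/23; -21/23; -10/23]
x' − x̄ = [-55/23, 231/23, 110/23] = K·y
y = (KᵀK)⁻¹·Kᵀ·(x' − x̄) = [-11]
z = y + H·x̄ = [-11] + [10] = [-1]

z = [-1]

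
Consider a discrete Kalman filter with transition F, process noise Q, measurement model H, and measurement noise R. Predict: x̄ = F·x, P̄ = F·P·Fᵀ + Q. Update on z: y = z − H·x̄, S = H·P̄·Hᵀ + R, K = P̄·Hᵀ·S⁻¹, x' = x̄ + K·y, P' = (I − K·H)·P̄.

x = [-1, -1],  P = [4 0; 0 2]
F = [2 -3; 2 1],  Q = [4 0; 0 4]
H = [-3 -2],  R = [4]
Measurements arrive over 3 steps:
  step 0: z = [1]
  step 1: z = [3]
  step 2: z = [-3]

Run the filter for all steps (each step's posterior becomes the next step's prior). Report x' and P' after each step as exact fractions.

step 0: x' = [411/277, -757/277], P' = [1548/277 -2188/277; -2188/277 3356/277]
step 1: x' = [-68339/160269, -132775/160269], P' = [416192/160269 -523772/160269; -523772/160269 794876/160269]
step 2: x' = [12111325/5816831, -66209573/40717817], P' = [14676976/5816831 -18445076/5816831; -18445076/5816831 196741772/40717817]

step 0: x̄ = F·x = [1, -3]
step 0: P̄ = F·P·Fᵀ + Q = [38 10; 10 22]
step 0: y = z − H·x̄ = [-2]
step 0: S = H·P̄·Hᵀ + R = [554]
step 0: K = P̄·Hᵀ·S⁻¹ = [-67/277; -37/277]
step 0: x' = x̄ + K·y = [411/277, -757/277]
step 0: P' = (I − K·H)·P̄ = [1548/277 -2188/277; -2188/277 3356/277]
step 1: x̄ = F·x = [3093/277, 65/277]
step 1: P̄ = F·P·Fᵀ + Q = [63760/277 4876/277; 4876/277 1904/277]
step 1: y = z − H·x̄ = [10240/277]
step 1: S = H·P̄·Hᵀ + R = [641076/277]
step 1: K = P̄·Hᵀ·S⁻¹ = [-50258/160269; -4609/160269]
step 1: x' = x̄ + K·y = [-68339/160269, -132775/160269]
step 1: P' = (I − K·H)·P̄ = [416192/160269 -523772/160269; -523772/160269 794876/160269]
step 2: x̄ = F·x = [261647/160269, -269453/160269]
step 2: P̄ = F·P·Fᵀ + Q = [15744992/160269 1375228/160269; 1375228/160269 1005632/160269]
step 2: y = z − H·x̄ = [-234772/160269]
step 2: S = H·P̄·Hᵀ + R = [162871268/160269]
step 2: K = P̄·Hᵀ·S⁻¹ = [-1785194/5816831; -1534237/40717817]
step 2: x' = x̄ + K·y = [12111325/5816831, -66209573/40717817]
step 2: P' = (I − K·H)·P̄ = [14676976/5816831 -18445076/5816831; -18445076/5816831 196741772/40717817]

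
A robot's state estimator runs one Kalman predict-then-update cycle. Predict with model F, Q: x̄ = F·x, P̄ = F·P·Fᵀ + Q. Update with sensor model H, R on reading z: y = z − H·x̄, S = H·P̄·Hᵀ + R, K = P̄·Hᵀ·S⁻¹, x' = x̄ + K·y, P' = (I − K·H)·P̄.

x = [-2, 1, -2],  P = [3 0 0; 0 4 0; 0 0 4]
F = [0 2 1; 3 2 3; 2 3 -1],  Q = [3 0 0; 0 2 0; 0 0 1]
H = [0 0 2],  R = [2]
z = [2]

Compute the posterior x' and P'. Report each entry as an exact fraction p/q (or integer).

x' = [0, -10, 1]
P' = [1661/107 1796/107 20/107; 1796/107 6867/107 30/107; 20/107 30/107 53/107]

x̄ = F·x = [0, -10, 1]
P̄ = F·P·Fᵀ + Q = [23 28 20; 28 81 30; 20 30 53]
y = z − H·x̄ = [0]
S = H·P̄·Hᵀ + R = [214]
K = P̄·Hᵀ·S⁻¹ = [20/107; 30/107; 53/107]
x' = x̄ + K·y = [0, -10, 1]
P' = (I − K·H)·P̄ = [1661/107 1796/107 20/107; 1796/107 6867/107 30/107; 20/107 30/107 53/107]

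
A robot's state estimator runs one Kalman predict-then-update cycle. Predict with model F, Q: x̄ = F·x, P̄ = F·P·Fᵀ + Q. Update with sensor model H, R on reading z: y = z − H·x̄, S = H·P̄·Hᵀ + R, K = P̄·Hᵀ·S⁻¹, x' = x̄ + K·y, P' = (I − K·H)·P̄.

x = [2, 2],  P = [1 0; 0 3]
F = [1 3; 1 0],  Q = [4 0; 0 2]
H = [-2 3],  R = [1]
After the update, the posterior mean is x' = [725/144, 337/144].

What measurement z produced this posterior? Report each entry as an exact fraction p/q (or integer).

x̄ = F·x = [8, 2]
P̄ = F·P·Fᵀ + Q = [32 1; 1 3]
S = H·P̄·Hᵀ + R = [144]
K = P̄·Hᵀ·S⁻¹ = [-61/144; 7/144]
x' − x̄ = [-427/144, 49/144] = K·y
y = (KᵀK)⁻¹·Kᵀ·(x' − x̄) = [7]
z = y + H·x̄ = [7] + [-10] = [-3]

z = [-3]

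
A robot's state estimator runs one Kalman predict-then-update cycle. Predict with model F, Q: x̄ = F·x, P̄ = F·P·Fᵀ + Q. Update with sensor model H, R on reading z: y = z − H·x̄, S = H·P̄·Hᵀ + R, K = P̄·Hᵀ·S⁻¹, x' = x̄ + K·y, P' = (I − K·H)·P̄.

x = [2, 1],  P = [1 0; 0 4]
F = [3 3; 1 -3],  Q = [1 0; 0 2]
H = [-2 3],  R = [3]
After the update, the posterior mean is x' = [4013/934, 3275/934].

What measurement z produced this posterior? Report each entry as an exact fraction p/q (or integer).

z = [2]

x̄ = F·x = [9, -1]
P̄ = F·P·Fᵀ + Q = [46 -33; -33 39]
S = H·P̄·Hᵀ + R = [934]
K = P̄·Hᵀ·S⁻¹ = [-191/934; 183/934]
x' − x̄ = [-4393/934, 4209/934] = K·y
y = (KᵀK)⁻¹·Kᵀ·(x' − x̄) = [23]
z = y + H·x̄ = [23] + [-21] = [2]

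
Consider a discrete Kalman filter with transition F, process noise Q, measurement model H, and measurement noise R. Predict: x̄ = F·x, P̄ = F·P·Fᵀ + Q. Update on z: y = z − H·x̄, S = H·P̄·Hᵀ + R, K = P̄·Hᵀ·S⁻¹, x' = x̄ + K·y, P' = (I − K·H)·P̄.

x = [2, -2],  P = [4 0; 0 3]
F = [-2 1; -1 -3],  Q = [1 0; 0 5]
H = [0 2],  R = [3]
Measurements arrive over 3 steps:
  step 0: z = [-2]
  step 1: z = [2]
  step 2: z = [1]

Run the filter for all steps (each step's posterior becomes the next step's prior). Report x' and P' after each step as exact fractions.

step 0: x' = [-862/147, -44/49], P' = [2936/147 -1/49; -1/49 36/49]
step 1: x' = [37860/18941, 22274/18941], P' = [714585/18941 16599/18941; 16599/18941 13875/18941]
step 2: x' = [3374578/598837, 250496/598837], P' = [168472840/4191859 4411620/4191859; 4411620/4191859 3101277/4191859]

step 0: x̄ = F·x = [-6, 4]
step 0: P̄ = F·P·Fᵀ + Q = [20 -1; -1 36]
step 0: y = z − H·x̄ = [-10]
step 0: S = H·P̄·Hᵀ + R = [147]
step 0: K = P̄·Hᵀ·S⁻¹ = [-2/147; 24/49]
step 0: x' = x̄ + K·y = [-862/147, -44/49]
step 0: P' = (I − K·H)·P̄ = [2936/147 -1/49; -1/49 36/49]
step 1: x̄ = F·x = [1592/147, 1258/147]
step 1: P̄ = F·P·Fᵀ + Q = [12011/147 5533/147; 5533/147 4625/147]
step 1: y = z − H·x̄ = [-2222/147]
step 1: S = H·P̄·Hᵀ + R = [18941/147]
step 1: K = P̄·Hᵀ·S⁻¹ = [11066/18941; 9250/18941]
step 1: x' = x̄ + K·y = [37860/18941, 22274/18941]
step 1: P' = (I − K·H)·P̄ = [714585/18941 16599/18941; 16599/18941 13875/18941]
step 2: x̄ = F·x = [-53446/18941, -104682/18941]
step 2: P̄ = F·P·Fᵀ + Q = [2824760/18941 1470540/18941; 1470540/18941 1033759/18941]
step 2: y = z − H·x̄ = [228305/18941]
step 2: S = H·P̄·Hᵀ + R = [4191859/18941]
step 2: K = P̄·Hᵀ·S⁻¹ = [2941080/4191859; 2067518/4191859]
step 2: x' = x̄ + K·y = [3374578/598837, 250496/598837]
step 2: P' = (I − K·H)·P̄ = [168472840/4191859 4411620/4191859; 4411620/4191859 3101277/4191859]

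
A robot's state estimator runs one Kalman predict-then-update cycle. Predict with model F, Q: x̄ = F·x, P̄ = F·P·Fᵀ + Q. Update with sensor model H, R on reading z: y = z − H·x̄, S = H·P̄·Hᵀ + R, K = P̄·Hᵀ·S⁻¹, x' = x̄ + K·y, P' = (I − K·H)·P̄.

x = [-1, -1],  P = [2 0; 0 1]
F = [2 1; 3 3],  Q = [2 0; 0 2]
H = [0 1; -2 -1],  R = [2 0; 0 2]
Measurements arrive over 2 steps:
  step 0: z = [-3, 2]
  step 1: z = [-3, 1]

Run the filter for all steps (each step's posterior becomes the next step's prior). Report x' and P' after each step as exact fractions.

step 0: x̄ = F·x = [-3, -6]
step 0: P̄ = F·P·Fᵀ + Q = [11 15; 15 29]
step 0: y = z − H·x̄ = [3, -10]
step 0: S = H·P̄·Hᵀ + R = [31 -59; -59 135]
step 0: K = P̄·Hᵀ·S⁻¹ = [-79/352 -131/352; 217/352 -59/352]
step 0: x' = x̄ + K·y = [17/352, -871/352]
step 0: P' = (I − K·H)·P̄ = [105/176 -79/176; -79/176 217/176]
step 1: x̄ = F·x = [-837/352, -1281/176]
step 1: P̄ = F·P·Fᵀ + Q = [673/176 285/88; 285/88 457/44]
step 1: y = z − H·x̄ = [753/176, -971/88]
step 1: S = H·P̄·Hᵀ + R = [545/44 -371/22; -371/22 447/11]
step 1: K = P̄·Hᵀ·S⁻¹ = [-2287/9634 -1765/4817; 3029/4817 -742/4817]
step 1: x' = x̄ + K·y = [12515/19268, -27827/9634]
step 1: P' = (I − K·H)·P̄ = [5817/9634 -2287/4817; -2287/4817 6058/4817]

step 0: x' = [17/352, -871/352], P' = [105/176 -79/176; -79/176 217/176]
step 1: x' = [12515/19268, -27827/9634], P' = [5817/9634 -2287/4817; -2287/4817 6058/4817]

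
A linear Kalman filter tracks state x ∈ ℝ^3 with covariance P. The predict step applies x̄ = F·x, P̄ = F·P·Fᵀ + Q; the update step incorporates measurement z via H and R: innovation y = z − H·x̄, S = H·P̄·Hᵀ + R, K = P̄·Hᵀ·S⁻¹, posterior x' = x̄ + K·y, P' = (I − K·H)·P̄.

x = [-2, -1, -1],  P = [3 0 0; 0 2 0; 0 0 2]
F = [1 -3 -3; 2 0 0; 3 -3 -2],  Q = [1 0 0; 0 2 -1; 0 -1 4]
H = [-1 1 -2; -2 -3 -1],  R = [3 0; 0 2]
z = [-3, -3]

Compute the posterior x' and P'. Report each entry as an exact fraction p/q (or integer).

x' = [163750/51831, -52736/51831, -2467/5759]
P' = [271775/51831 -122929/51831 -19329/5759; -122929/51831 66629/51831 8273/5759; -19329/5759 8273/5759 15523/5759]

x̄ = F·x = [4, -4, -1]
P̄ = F·P·Fᵀ + Q = [40 6 39; 6 14 17; 39 17 57]
y = z − H·x̄ = [3, -8]
S = H·P̄·Hᵀ + R = [361 438; 438 675]
K = P̄·Hᵀ·S⁻¹ = [-5198/17277 -401/51831; 4516/17277 -14243/51831; -1148/5759 -842/5759]
x' = x̄ + K·y = [163750/51831, -52736/51831, -2467/5759]
P' = (I − K·H)·P̄ = [271775/51831 -122929/51831 -19329/5759; -122929/51831 66629/51831 8273/5759; -19329/5759 8273/5759 15523/5759]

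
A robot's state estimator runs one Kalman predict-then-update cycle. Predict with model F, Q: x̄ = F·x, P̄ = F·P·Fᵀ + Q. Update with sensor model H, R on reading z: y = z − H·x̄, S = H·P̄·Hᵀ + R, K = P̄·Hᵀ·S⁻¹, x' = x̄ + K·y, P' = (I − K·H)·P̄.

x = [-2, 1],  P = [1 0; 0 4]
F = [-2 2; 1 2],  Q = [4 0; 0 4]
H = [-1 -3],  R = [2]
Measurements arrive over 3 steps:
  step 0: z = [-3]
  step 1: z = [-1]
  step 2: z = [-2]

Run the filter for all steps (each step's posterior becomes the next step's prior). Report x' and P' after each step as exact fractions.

step 0: x' = [1596/299, -231/299], P' = [2820/299 -896/299; -896/299 350/299]
step 1: x' = [-130616/11721, 15754/3907], P' = [511076/11721 -55264/3907; -55264/3907 18760/3907]
step 2: x' = [8164608/976303, -1995988/976303], P' = [88165892/976303 -28639864/976303; -28639864/976303 9511384/976303]

step 0: x̄ = F·x = [6, 0]
step 0: P̄ = F·P·Fᵀ + Q = [24 14; 14 21]
step 0: y = z − H·x̄ = [3]
step 0: S = H·P̄·Hᵀ + R = [299]
step 0: K = P̄·Hᵀ·S⁻¹ = [-66/299; -77/299]
step 0: x' = x̄ + K·y = [1596/299, -231/299]
step 0: P' = (I − K·H)·P̄ = [2820/299 -896/299; -896/299 350/299]
step 1: x̄ = F·x = [-3654/299, 1134/299]
step 1: P̄ = F·P·Fᵀ + Q = [21044/299 -2448/299; -2448/299 1832/299]
step 1: y = z − H·x̄ = [-551/299]
step 1: S = H·P̄·Hᵀ + R = [23442/299]
step 1: K = P̄·Hᵀ·S⁻¹ = [-6850/11721; -508/3907]
step 1: x' = x̄ + K·y = [-130616/11721, 15754/3907]
step 1: P' = (I − K·H)·P̄ = [511076/11721 -55264/3907; -55264/3907 18760/3907]
step 2: x̄ = F·x = [355756/11721, -36092/11721]
step 2: P̄ = F·P·Fᵀ + Q = [3642644/11721 -465448/11721; -465448/11721 119912/11721]
step 2: y = z − H·x̄ = [224038/11721]
step 2: S = H·P̄·Hᵀ + R = [1952606/11721]
step 2: K = P̄·Hᵀ·S⁻¹ = [-1123150/976303; 52856/976303]
step 2: x' = x̄ + K·y = [8164608/976303, -1995988/976303]
step 2: P' = (I − K·H)·P̄ = [88165892/976303 -28639864/976303; -28639864/976303 9511384/976303]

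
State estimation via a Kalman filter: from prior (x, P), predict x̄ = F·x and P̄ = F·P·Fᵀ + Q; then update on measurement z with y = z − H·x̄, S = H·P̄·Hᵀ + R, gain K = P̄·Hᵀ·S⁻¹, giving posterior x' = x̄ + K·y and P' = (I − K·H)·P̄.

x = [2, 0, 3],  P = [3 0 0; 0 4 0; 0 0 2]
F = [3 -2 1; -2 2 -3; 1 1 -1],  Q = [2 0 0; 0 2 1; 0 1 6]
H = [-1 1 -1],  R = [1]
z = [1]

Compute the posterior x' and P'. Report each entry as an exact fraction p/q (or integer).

x' = [-353/171, -485/171, -281/171]
P' = [641/171 -46/171 -601/171; -46/171 1967/171 1934/171; -601/171 1934/171 2540/171]

x̄ = F·x = [9, -13, -1]
P̄ = F·P·Fᵀ + Q = [47 -40 -1; -40 48 9; -1 9 15]
y = z − H·x̄ = [22]
S = H·P̄·Hᵀ + R = [171]
K = P̄·Hᵀ·S⁻¹ = [-86/171; 79/171; -5/171]
x' = x̄ + K·y = [-353/171, -485/171, -281/171]
P' = (I − K·H)·P̄ = [641/171 -46/171 -601/171; -46/171 1967/171 1934/171; -601/171 1934/171 2540/171]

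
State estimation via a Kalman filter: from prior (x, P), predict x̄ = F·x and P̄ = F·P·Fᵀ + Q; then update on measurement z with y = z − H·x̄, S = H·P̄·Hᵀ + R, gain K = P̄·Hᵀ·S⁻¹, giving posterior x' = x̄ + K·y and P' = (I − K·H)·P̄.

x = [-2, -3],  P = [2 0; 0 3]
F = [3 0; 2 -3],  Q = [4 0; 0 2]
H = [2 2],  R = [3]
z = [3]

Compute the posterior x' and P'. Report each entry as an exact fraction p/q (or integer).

x̄ = F·x = [-6, 5]
P̄ = F·P·Fᵀ + Q = [22 12; 12 37]
y = z − H·x̄ = [5]
S = H·P̄·Hᵀ + R = [335]
K = P̄·Hᵀ·S⁻¹ = [68/335; 98/335]
x' = x̄ + K·y = [-334/67, 433/67]
P' = (I − K·H)·P̄ = [2746/335 -2644/335; -2644/335 2791/335]

x' = [-334/67, 433/67]
P' = [2746/335 -2644/335; -2644/335 2791/335]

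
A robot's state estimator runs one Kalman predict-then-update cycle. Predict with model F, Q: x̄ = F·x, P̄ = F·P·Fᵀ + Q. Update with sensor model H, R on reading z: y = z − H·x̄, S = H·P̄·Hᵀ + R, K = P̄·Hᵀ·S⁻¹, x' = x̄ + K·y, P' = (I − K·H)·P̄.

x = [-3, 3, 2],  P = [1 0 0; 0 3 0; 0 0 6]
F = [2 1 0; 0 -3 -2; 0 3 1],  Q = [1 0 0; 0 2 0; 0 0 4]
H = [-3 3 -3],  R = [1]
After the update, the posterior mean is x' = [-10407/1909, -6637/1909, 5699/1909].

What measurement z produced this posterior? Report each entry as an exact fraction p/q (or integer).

x̄ = F·x = [-3, -13, 11]
P̄ = F·P·Fᵀ + Q = [8 -9 9; -9 53 -39; 9 -39 37]
S = H·P̄·Hᵀ + R = [1909]
K = P̄·Hᵀ·S⁻¹ = [-78/1909; 303/1909; -255/1909]
x' − x̄ = [-4680/1909, 18180/1909, -15300/1909] = K·y
y = (KᵀK)⁻¹·Kᵀ·(x' − x̄) = [60]
z = y + H·x̄ = [60] + [-63] = [-3]

z = [-3]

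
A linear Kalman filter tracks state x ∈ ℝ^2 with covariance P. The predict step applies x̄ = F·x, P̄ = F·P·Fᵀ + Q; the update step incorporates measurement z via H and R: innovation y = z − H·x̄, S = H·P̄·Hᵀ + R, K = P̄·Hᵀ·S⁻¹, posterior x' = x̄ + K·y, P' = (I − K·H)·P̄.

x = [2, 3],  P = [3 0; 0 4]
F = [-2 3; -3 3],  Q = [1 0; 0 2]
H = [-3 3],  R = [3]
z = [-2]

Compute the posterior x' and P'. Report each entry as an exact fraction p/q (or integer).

x̄ = F·x = [5, 3]
P̄ = F·P·Fᵀ + Q = [49 54; 54 65]
y = z − H·x̄ = [4]
S = H·P̄·Hᵀ + R = [57]
K = P̄·Hᵀ·S⁻¹ = [5/19; 11/19]
x' = x̄ + K·y = [115/19, 101/19]
P' = (I − K·H)·P̄ = [856/19 861/19; 861/19 872/19]

x' = [115/19, 101/19]
P' = [856/19 861/19; 861/19 872/19]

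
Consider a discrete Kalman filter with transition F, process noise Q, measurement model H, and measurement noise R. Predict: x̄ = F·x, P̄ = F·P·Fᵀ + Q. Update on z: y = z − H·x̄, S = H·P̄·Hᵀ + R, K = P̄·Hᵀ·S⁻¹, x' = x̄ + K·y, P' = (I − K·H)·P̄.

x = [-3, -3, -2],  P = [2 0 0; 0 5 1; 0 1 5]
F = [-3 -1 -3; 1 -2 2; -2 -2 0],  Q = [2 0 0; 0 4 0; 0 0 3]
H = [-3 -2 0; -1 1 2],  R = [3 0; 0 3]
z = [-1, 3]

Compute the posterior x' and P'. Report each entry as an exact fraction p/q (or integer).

x̄ = F·x = [18, -1, 12]
P̄ = F·P·Fᵀ + Q = [76 -22 28; -22 38 12; 28 12 31]
y = z − H·x̄ = [51, -2]
S = H·P̄·Hᵀ + R = [575 -42; -42 221]
K = P̄·Hᵀ·S⁻¹ = [-42428/125311 -31878/125311; 1318/125311 47880/125311; -21936/125311 21914/125311]
x' = x̄ + K·y = [155526/125311, -153853/125311, 341168/125311]
P' = (I − K·H)·P̄ = [378008/125311 -503370/125311 392872/125311; -503370/125311 753078/125311 -556404/125311; 392872/125311 -556404/125311 507509/125311]

x' = [155526/125311, -153853/125311, 341168/125311]
P' = [378008/125311 -503370/125311 392872/125311; -503370/125311 753078/125311 -556404/125311; 392872/125311 -556404/125311 507509/125311]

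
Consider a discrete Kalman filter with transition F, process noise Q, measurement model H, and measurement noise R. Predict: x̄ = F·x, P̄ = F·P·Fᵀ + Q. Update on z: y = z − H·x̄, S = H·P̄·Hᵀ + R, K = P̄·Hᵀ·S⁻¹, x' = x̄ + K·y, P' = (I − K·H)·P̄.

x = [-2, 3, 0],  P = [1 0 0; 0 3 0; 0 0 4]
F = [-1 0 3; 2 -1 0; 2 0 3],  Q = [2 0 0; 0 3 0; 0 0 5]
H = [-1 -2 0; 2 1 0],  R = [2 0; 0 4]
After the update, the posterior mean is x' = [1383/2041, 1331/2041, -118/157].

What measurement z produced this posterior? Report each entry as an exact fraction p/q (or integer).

z = [-3, 1]

x̄ = F·x = [2, -7, -4]
P̄ = F·P·Fᵀ + Q = [39 -2 34; -2 10 4; 34 4 45]
S = H·P̄·Hᵀ + R = [73 -88; -88 162]
K = P̄·Hᵀ·S⁻¹ = [509/2041 1234/2041; -1194/2041 -573/2041; -18/157 60/157]
x' − x̄ = [-2699/2041, 15618/2041, 510/157] = K·y
y = (KᵀK)⁻¹·Kᵀ·(x' − x̄) = [-15, 4]
z = y + H·x̄ = [-15, 4] + [12, -3] = [-3, 1]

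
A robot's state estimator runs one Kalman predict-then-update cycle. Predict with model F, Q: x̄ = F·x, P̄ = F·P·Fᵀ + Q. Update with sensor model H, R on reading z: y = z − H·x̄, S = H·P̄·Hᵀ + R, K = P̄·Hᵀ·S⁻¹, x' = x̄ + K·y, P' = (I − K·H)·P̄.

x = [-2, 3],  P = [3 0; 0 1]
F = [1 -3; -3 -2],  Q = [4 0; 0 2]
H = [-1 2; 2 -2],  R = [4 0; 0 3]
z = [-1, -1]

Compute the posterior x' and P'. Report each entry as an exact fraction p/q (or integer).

x̄ = F·x = [-11, 0]
P̄ = F·P·Fᵀ + Q = [16 -3; -3 33]
y = z − H·x̄ = [-12, 21]
S = H·P̄·Hᵀ + R = [164 -182; -182 223]
K = P̄·Hᵀ·S⁻¹ = [1005/1724 557/862; 2283/3448 375/1724]
x' = x̄ + K·y = [-3815/862, -5823/1724]
P' = (I − K·H)·P̄ = [3681/862 5691/1724; 5691/1724 10257/3448]

x' = [-3815/862, -5823/1724]
P' = [3681/862 5691/1724; 5691/1724 10257/3448]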